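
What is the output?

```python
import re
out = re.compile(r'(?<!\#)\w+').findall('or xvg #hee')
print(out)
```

['or', 'xvg', 'ee']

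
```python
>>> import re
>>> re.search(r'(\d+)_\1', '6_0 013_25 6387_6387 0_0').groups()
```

('6387',)

A backreference is literal: `\1` must see the identical characters the first group matched.
`search` walks the string left to right and returns the first match it finds.
The match spans [11:20] → '6387_6387'.
Captured: group 1 = '6387'.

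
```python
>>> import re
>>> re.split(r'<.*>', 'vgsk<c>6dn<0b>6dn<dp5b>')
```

Matches to split on: at [4:23] → '<c>6dn<0b>6dn<dp5b>'.
`split` removes every match and returns the 2 fragments in between.

['vgsk', '']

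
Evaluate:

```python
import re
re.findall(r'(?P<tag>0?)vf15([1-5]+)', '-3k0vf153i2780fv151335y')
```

This matches optionally a literal '0' (captured as 'tag'); then the literal 'v', then the literal 'f15'; then one or more of a character in [1-5] (captured).
Walking the string: at [3:9] match '0vf153', groups = ('0', '3').
2 groups means the one result is a tuple of 2 captured strings — 1 here.

[('0', '3')]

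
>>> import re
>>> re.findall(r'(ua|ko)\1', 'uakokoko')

The backreference `\1` re-matches whatever the first group consumed, character for character.
One capturing group, so `findall` returns just the captured substring from the one match — 1 in all.

['ko']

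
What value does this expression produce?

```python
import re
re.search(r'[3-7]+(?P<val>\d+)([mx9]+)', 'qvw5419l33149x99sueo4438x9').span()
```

(3, 7)

The match spans [3:7] → '5419'.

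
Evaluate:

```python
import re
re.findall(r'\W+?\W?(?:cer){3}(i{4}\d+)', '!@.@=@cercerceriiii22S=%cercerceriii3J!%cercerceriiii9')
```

The pattern matches one or more of a non-word character (lazy); then optionally a non-word character, then the literal 'cer' repeated 3 times; then exactly 4 of a literal 'i', then one or more of a digit (captured).
One capturing group, so `findall` returns just the captured substring from each match — 2 in all.

['iiii22', 'iiii9']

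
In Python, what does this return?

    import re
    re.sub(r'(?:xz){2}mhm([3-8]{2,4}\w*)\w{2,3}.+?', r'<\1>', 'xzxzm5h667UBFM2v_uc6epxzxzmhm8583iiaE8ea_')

'xzxzm5h667UBFM2v_uc6ep<8583iiaE8>'

The pattern matches the literal 'xz' repeated 2 times, then the literal 'mhm'; then 2 to 4 of a character in [3-8], then zero or more of a word character (captured); then 2 to 3 of a word character, then one or more of any character (lazy).
Matches: at [22:41] → 'xzxzmhm8583iiaE8ea_'.
The replacement refers to a captured group, so each match is rewritten using its own captured text.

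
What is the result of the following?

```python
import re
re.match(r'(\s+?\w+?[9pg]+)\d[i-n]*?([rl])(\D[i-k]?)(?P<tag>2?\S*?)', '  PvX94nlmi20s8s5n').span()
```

(0, 12)

This matches one or more of whitespace (lazy), then one or more of a word character (lazy), then one or more of one of [9pg] (captured); then a digit, then zero or more of a character in [i-n] (lazy); then one of [rl] (captured); then a non-digit, then optionally a character in [i-k] (captured); then optionally the literal '2', then zero or more of a non-whitespace character (lazy) (captured as 'tag').
A non-greedy quantifier consumes as few characters as it can — just enough that the remainder of the pattern still matches from where it stops; whatever follows it matches normally.
With `match`, the pattern is implicitly anchored at the beginning.
The match spans [0:12] → '  PvX94nlmi2'.
Captured: group 1 = '  PvX9', group 2 = 'l', group 3 = 'mi', group 4 = '2'.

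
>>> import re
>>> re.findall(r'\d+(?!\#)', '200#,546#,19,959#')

['20', '54', '19', '95']

Because the assertion is negative and zero-width, positions next to the forbidden text are skipped.
`findall` yields the raw match text (4 of them) because the pattern has no groups.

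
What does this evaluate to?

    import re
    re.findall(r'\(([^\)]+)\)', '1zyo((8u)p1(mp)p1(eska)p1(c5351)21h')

`findall` collects group 1 from each match (4 total).

['(8u', 'mp', 'eska', 'c5351']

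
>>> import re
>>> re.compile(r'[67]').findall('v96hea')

['6']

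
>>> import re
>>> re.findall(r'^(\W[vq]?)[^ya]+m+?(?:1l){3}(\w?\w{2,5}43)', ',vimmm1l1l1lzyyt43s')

[(',v', 'zyyt43')]

The pattern matches anchored at the start of the string; then a non-word character, then optionally one of [vq] (captured); then one or more of any character except [ya], then one or more of the literal 'm' (lazy), then the literal '1l' repeated 3 times; then optionally a word character, then 2 to 5 of a word character, then the literal '43' (captured).
Multiple groups make `findall` return tuples — one 2-tuple for the one match.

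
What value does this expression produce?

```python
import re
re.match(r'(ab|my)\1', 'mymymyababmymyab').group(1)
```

`\1` has to match the exact text group 1 already captured.
With `match`, the pattern is implicitly anchored at the beginning.
The match spans [0:4] → 'mymy'.
Captured: group 1 = 'my'.

'my'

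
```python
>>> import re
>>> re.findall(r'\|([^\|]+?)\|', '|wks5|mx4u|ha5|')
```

Matches: at [0:6] match '|wks5|', group 1 = 'wks5'; at [10:15] match '|ha5|', group 1 = 'ha5'.
`findall` collects group 1 from each match (2 total).

['wks5', 'ha5']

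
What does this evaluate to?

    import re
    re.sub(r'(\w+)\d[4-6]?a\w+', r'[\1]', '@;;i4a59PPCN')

The pattern matches one or more of a word character (captured); then a digit, then optionally a character in [4-6], then the literal 'a'; then one or more of a word character.
Matches: at [3:12] → 'i4a59PPCN'.
Each match is replaced using the text its own group 1 captured.

'@;;[i]'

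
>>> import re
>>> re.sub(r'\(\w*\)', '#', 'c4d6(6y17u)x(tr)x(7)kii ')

'c4d6#x#x#kii '

Matches: at [4:11] → '(6y17u)'; at [12:16] → '(tr)'; at [17:20] → '(7)'.
Every occurrence is swapped for '#'.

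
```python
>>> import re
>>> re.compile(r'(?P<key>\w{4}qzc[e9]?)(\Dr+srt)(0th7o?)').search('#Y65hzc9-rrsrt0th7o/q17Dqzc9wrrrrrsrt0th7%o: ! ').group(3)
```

The match spans [20:41] → 'q17Dqzc9wrrrrrsrt0th7'.
Captured: group 1 = 'q17Dqzc9', group 2 = 'wrrrrrsrt', group 3 = '0th7'.

'0th7'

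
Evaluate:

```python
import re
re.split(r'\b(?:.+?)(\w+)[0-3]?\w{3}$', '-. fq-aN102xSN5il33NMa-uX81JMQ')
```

Pattern: a word boundary (`\b`, zero-width); then one or more of any character (lazy) (non-capturing group); then one or more of a word character (captured); then optionally a character in [0-3], then exactly 3 of a word character; then anchored at the end.
Because the quantifier is non-greedy, it stops expanding at the earliest point where the rest of the pattern can succeed.
Matches to split on: at [3:30] → 'fq-aN102xSN5il33NMa-uX81JMQ'.
Because the pattern has a capturing group, `split` also inserts each captured text between the pieces.

['-. ', 'uX81', '']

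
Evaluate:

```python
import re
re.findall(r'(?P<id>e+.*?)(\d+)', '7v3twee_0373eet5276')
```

[('ee_', '0373'), ('eet', '5276')]

Because the quantifier is non-greedy, it stops expanding at the earliest point where the rest of the pattern can succeed.
With 2 capturing groups, `findall` returns a 2-tuple per match.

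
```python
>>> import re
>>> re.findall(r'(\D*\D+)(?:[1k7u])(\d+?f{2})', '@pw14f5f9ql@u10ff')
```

[('ql@u', '0ff')]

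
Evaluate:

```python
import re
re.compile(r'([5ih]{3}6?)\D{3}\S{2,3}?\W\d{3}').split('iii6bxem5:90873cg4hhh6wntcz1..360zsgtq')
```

['', 'iii6', '73cg4hhh6wntcz1..360zsgtq']

Pattern: exactly 3 of one of [5ih], then optionally the literal '6' (captured); then exactly 3 of a non-digit; then 2 to 3 of a non-whitespace character (lazy), then a non-word character, then exactly 3 of a digit.
Matches to split on: at [0:13] → 'iii6bxem5:908'.
The group in the pattern means `split` returns the separators' captures alongside the pieces.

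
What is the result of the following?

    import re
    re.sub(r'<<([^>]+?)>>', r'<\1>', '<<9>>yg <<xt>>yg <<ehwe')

Matches: at [0:5] → '<<9>>'; at [8:14] → '<<xt>>'.
The replacement refers to a captured group, so each match is rewritten using its own captured text.

'<9>yg <xt>yg <<ehwe'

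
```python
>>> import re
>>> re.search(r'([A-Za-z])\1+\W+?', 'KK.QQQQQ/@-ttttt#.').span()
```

A backreference is literal: `\1` must see the identical characters the first group matched.
The match spans [0:3] → 'KK.'.

(0, 3)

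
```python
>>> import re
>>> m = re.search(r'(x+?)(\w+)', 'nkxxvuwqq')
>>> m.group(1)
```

'x'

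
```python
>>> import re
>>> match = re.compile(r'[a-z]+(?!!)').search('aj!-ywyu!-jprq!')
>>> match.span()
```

(0, 1)

A negative assertion filters positions out without eating any characters.
`re.search` tries every starting position until one works.
The match spans [0:1] → 'a'.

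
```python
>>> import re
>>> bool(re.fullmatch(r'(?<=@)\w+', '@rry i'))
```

`re.fullmatch` is like wrapping the pattern in `^…$` (in single-line mode).
Here the string isn't matched end-to-end, so the call returns None, and `bool(None)` is False.

False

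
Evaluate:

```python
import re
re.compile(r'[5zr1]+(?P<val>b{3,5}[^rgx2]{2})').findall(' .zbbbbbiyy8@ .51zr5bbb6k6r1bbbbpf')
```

`findall` collects group 1 from each match (3 total).

['bbbbbiy', 'bbb6k', 'bbbbpf']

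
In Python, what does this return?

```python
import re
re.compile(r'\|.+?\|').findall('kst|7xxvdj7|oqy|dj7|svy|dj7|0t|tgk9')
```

A non-greedy quantifier consumes as few characters as it can — just enough that the remainder of the pattern still matches from where it stops; whatever follows it matches normally.
With no groups in the pattern, `findall` gives back each whole match — 3 here.

['|7xxvdj7|', '|dj7|', '|dj7|']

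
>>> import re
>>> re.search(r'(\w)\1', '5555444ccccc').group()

The backreference `\1` re-matches whatever the first group consumed, character for character.
`re.search` tries every starting position until one works.
The match spans [0:2] → '55'.
Captured: group 1 = '5'.

'55'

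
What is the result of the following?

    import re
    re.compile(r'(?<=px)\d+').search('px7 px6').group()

'7'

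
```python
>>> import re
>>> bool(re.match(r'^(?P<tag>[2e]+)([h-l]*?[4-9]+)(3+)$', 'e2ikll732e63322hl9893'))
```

False

This matches anchored at the start of the string; then one or more of one of [2e] (captured as 'tag'); then zero or more of a character in [h-l] (lazy), then one or more of a character in [4-9] (captured); then one or more of a literal '3' (captured); then anchored at the end.
With `match`, the pattern is implicitly anchored at the beginning.
Here position 0 doesn't satisfy it, so the call returns None, and `bool(None)` is False.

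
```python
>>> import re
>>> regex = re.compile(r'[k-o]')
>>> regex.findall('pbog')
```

['o']

Pattern: a character in [k-o].
Matches: at [2:3] → 'o'.
With no groups in the pattern, `findall` gives back each whole match — 1 here.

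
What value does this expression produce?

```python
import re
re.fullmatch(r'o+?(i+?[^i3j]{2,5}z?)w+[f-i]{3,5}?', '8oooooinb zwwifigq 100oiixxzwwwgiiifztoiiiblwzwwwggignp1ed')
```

The pattern matches one or more of a literal 'o' (lazy); then one or more of a literal 'i' (lazy), then 2 to 5 of any character except [i3j], then optionally the literal 'z' (captured); then one or more of the literal 'w', then 3 to 5 of a character in [f-i] (lazy).
`fullmatch` succeeds only if the pattern covers the string from start to end.
Here the string isn't matched end-to-end, so the call returns None.

None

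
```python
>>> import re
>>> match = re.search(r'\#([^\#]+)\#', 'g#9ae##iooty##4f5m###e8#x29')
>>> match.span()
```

`search` walks the string left to right and returns the first match it finds.
The match spans [1:6] → '#9ae#'.
Captured: group 1 = '9ae'.

(1, 6)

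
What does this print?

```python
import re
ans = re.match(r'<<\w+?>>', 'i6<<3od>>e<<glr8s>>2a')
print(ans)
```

`re.match` won't scan ahead — the pattern has to work from the very first character.
Here the string doesn't start with a match, so the call returns None.

None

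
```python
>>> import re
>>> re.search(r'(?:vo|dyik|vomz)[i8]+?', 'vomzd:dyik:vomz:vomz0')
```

None

Here the pattern never matches, so the call returns None.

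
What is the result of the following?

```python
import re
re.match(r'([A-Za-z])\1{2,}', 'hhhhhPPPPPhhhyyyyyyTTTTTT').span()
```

`\1` is not a pattern — it's the concrete string captured by group 1, re-applied verbatim.
`re.match` only tries the pattern at the start of the string.
The match spans [0:5] → 'hhhhh'.
Captured: group 1 = 'h'.

(0, 5)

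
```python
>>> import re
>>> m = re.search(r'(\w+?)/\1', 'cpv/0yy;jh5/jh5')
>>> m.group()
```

The backreference `\1` re-matches whatever the first group consumed, character for character.
Unlike `match`, `search` isn't anchored — it looks for the pattern anywhere in the string.
The match spans [8:15] → 'jh5/jh5'.
Captured: group 1 = 'jh5'.

'jh5/jh5'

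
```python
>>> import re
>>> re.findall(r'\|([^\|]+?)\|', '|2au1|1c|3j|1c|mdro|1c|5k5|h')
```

Walking the string: at [0:6] match '|2au1|', group 1 = '2au1'; at [8:12] match '|3j|', group 1 = '3j'; at [14:20] match '|mdro|', group 1 = 'mdro'; at [22:27] match '|5k5|', group 1 = '5k5'.
One capturing group, so `findall` returns just the captured substring from each match — 4 in all.

['2au1', '3j', 'mdro', '5k5']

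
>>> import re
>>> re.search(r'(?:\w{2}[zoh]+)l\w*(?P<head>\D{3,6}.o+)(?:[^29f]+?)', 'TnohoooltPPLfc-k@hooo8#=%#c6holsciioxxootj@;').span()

The match spans [0:22] → 'TnohoooltPPLfc-k@hooo8'.

(0, 22)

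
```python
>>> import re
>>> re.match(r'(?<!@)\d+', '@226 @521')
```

With `match`, the pattern is implicitly anchored at the beginning.
Here the string doesn't start with a match, so the call returns None.

None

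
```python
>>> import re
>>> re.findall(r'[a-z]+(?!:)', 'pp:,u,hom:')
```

The negative lookaround is zero-width — it rules out positions where the adjacent text would match, without consuming anything.
Since nothing is captured, `findall` lists the 3 matched substrings directly.

['p', 'u', 'ho']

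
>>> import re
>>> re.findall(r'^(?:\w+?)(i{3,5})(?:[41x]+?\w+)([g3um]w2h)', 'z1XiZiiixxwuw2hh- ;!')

[('iii', 'uw2h')]

The pattern matches anchored at the start of the string; then one or more of a word character (lazy) (non-capturing group); then 3 to 5 of a literal 'i' (captured); then one or more of one of [41x] (lazy), then one or more of a word character (non-capturing group); then one of [g3um], then the literal 'w2h' (captured).
Walking the string: at [0:15] match 'z1XiZiiixxwuw2h', groups = ('iii', 'uw2h').
Multiple groups make `findall` return tuples — one 2-tuple for the one match.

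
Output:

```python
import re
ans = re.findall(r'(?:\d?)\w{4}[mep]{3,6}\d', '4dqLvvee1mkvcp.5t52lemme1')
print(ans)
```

['5t52lemme1']

Pattern: optionally a digit (non-capturing group); then exactly 4 of a word character, then 3 to 6 of one of [mep], then a digit.
No capturing groups, so `findall` returns the 1 full match string.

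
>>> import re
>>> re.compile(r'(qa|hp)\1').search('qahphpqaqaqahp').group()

The backreference `\1` re-matches whatever the first group consumed, character for character.
Unlike `match`, `search` isn't anchored — it looks for the pattern anywhere in the string.
The match spans [2:6] → 'hphp'.
Captured: group 1 = 'hp'.

'hphp'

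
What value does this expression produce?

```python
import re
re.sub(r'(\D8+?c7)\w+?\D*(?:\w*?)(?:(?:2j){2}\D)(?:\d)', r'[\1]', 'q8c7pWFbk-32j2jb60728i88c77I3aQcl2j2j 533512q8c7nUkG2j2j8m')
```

'[q8c7]0728[i88c7]33512q8c7nUkG2j2j8m'

Pattern: a non-digit, then one or more of the literal '8' (lazy), then the literal 'c7' (captured); then one or more of a word character (lazy), then zero or more of a non-digit; then zero or more of a word character (lazy) (non-capturing group); then the literal '2j' repeated 2 times, then a non-digit (non-capturing group); then a digit (non-capturing group).
A `+?`/`*?`/`{m,n}?` starts at its minimum and grows only as far as needed for what follows to match.
Matches: at [0:17] → 'q8c7pWFbk-32j2jb6'; at [21:39] → 'i88c77I3aQcl2j2j 5'.
Each match is replaced using the text its own group 1 captured.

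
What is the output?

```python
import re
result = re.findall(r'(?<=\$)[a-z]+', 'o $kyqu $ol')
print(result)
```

['kyqu', 'ol']

The positive lookaround only admits positions where the adjacent text matches; those characters stay outside the span.
Since nothing is captured, `findall` lists the 2 matched substrings directly.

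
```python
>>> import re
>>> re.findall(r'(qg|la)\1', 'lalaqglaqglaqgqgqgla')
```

A backreference is literal: `\1` must see the identical characters the first group matched.
Scanning left to right: at [0:4] match 'lala', group 1 = 'la'; at [12:16] match 'qgqg', group 1 = 'qg'.
`findall` collects group 1 from each match (2 total).

['la', 'qg']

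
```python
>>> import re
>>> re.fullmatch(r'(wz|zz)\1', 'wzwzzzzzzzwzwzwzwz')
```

None

The backreference `\1` re-matches whatever the first group consumed, character for character.
`re.fullmatch` requires the pattern to consume the entire string.
Here the pattern can't cover the whole string, so the call returns None.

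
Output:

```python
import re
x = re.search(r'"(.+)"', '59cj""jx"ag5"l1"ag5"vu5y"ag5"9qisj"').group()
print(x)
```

""jx"ag5"l1"ag5"vu5y"ag5"9qisj"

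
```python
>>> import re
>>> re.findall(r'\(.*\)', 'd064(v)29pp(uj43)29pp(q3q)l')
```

['(v)29pp(uj43)29pp(q3q)']

Scanning left to right: at [4:26] → '(v)29pp(uj43)29pp(q3q)'.
No capturing groups, so `findall` returns the 1 full match string.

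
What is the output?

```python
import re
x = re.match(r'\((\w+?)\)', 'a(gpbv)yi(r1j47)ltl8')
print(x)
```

None

With `match`, the pattern is implicitly anchored at the beginning.
Here the pattern fails at index 0, so the call returns None.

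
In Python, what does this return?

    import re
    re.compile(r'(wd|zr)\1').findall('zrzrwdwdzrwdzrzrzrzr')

The backreference `\1` re-matches whatever the first group consumed, character for character.
Walking the string: at [0:4] match 'zrzr', group 1 = 'zr'; at [4:8] match 'wdwd', group 1 = 'wd'; at [12:16] match 'zrzr', group 1 = 'zr'; at [16:20] match 'zrzr', group 1 = 'zr'.
`findall` collects group 1 from each match (4 total).

['zr', 'wd', 'zr', 'zr']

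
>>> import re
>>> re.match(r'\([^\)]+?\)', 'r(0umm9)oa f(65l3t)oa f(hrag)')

None

`match` is anchored at position 0; if the pattern doesn't fit there, it returns None.
Here position 0 doesn't satisfy it, so the call returns None.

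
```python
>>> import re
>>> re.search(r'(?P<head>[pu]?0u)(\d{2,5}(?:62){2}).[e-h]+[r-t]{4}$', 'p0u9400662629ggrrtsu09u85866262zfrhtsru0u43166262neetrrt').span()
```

The pattern matches optionally one of [pu], then the literal '0u' (captured as 'head'); then 2 to 5 of a digit, then the literal '62' repeated 2 times (captured); then any character, then one or more of a character in [e-h], then exactly 4 of a character in [r-t]; then anchored at the end.
`re.search` tries every starting position until one works.
The match spans [38:56] → 'u0u43166262neetrrt'.
Captured: group 1 = 'u0u', group 2 = '43166262'.

(38, 56)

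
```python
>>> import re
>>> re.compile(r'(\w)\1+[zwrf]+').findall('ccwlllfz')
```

`\1` has to match the exact text group 1 already captured.
Walking the string: at [0:3] match 'ccw', group 1 = 'c'; at [3:8] match 'lllfz', group 1 = 'l'.
Because there's exactly one group, `findall` drops the full match and keeps group 1 from each hit.

['c', 'l']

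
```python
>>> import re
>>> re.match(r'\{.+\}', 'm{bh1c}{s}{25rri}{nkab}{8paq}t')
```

None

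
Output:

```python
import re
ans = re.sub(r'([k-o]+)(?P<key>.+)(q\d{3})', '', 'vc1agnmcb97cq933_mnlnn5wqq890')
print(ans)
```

vc1ag

The pattern matches one or more of a character in [k-o] (captured); then one or more of any character (captured as 'key'); then a literal 'q', then exactly 3 of a digit (captured).
`sub` substitutes '' at each match site.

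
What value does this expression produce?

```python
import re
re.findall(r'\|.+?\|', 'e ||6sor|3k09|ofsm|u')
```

['||6sor|', '|ofsm|']

Because the quantifier is non-greedy, it stops expanding at the earliest point where the rest of the pattern can succeed.
No capturing groups, so `findall` returns the 2 full match strings.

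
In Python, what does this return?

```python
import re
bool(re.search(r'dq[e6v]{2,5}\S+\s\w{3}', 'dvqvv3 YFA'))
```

This matches the literal 'dq', then 2 to 5 of one of [e6v], then one or more of a non-whitespace character; then whitespace, then exactly 3 of a word character.
`re.search` scans for the first position where the pattern succeeds.
Here the pattern never matches, so the call returns None, and `bool(None)` is False.

False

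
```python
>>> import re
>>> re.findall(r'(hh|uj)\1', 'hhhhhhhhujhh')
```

['hh', 'hh']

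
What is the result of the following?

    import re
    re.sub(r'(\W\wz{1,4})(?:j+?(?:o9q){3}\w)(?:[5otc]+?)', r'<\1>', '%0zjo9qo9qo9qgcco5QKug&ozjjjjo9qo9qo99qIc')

'<%0z>co5QKug&ozjjjjo9qo9qo99qIc'

This matches a non-word character, then a word character, then 1 to 4 of the literal 'z' (captured); then one or more of the literal 'j' (lazy), then the literal 'o9q' repeated 3 times, then a word character (non-capturing group); then one or more of one of [5otc] (lazy) (non-capturing group).
Lazy quantifiers expand one character at a time until the remainder of the pattern can match.
Matches: at [0:15] → '%0zjo9qo9qo9qgc'.
The replacement refers to a captured group, so each match is rewritten using its own captured text.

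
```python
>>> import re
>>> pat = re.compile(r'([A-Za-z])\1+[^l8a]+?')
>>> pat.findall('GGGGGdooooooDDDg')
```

The backreference `\1` re-matches whatever the first group consumed, character for character.
Scanning left to right: at [0:6] match 'GGGGGd', group 1 = 'G'; at [6:13] match 'ooooooD', group 1 = 'o'; at [13:16] match 'DDg', group 1 = 'D'.
`findall` collects group 1 from each match (3 total).

['G', 'o', 'D']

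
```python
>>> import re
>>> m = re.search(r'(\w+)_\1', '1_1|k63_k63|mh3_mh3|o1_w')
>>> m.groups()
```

('1',)

After group 1 captures some text, `\1` only succeeds where that same text appears again.
`re.search` tries every starting position until one works.
The match spans [0:3] → '1_1'.
Captured: group 1 = '1'.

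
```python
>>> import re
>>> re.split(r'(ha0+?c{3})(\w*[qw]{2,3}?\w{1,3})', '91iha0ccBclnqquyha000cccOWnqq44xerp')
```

This matches the literal 'ha', then one or more of the literal '0' (lazy), then exactly 3 of a literal 'c' (captured); then zero or more of a word character, then 2 to 3 of one of [qw] (lazy), then 1 to 3 of a word character (captured).
Matches to split on: at [16:32] → 'ha000cccOWnqq44x'.
Because the pattern has a capturing group, `split` also inserts each captured text between the pieces.

['91iha0ccBclnqquy', 'ha000ccc', 'OWnqq44x', 'erp']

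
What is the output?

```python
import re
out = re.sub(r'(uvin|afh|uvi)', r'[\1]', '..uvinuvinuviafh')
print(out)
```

Branches in `(...|...)` are attempted left-to-right; the first branch that allows the whole pattern to succeed is taken.
Matches: at [2:6] → 'uvin'; at [6:10] → 'uvin'; at [10:13] → 'uvi'; at [13:16] → 'afh'.
Each match is replaced using the text its own group 1 captured.

..[uvin][uvin][uvi][afh]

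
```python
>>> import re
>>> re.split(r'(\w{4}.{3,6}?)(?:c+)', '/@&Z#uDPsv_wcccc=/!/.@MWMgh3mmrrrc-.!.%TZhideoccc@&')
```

['/@&Z#', 'uDPsv_w', '=/!/.@M', 'WMgh3mmrrr', '-.!.%', 'TZhideo', '@&']

`re.split` interleaves the captured-group text with the surrounding fragments.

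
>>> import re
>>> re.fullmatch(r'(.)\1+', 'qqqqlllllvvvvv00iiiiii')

None

`fullmatch` succeeds only if the pattern covers the string from start to end.
Here the string isn't matched end-to-end, so the call returns None.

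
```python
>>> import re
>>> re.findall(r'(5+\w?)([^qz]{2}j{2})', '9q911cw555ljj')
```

Pattern: one or more of the literal '5', then optionally a word character (captured); then exactly 2 of any character except [qz], then exactly 2 of the literal 'j' (captured).
Walking the string: at [7:13] match '555ljj', groups = ('55', '5ljj').
`findall` packs the 2 group values into a tuple for every match.

[('55', '5ljj')]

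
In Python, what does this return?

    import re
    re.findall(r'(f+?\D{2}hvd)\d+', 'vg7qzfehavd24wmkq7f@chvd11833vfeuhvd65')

['f@chvd', 'feuhvd']

The pattern matches one or more of the literal 'f' (lazy), then exactly 2 of a non-digit, then the literal 'hvd' (captured); then one or more of a digit.
Matches: at [18:29] match 'f@chvd11833', group 1 = 'f@chvd'; at [30:38] match 'feuhvd65', group 1 = 'feuhvd'.
Because there's exactly one group, `findall` drops the full match and keeps group 1 from each hit.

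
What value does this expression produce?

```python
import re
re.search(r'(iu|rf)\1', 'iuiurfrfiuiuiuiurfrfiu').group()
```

'iuiu'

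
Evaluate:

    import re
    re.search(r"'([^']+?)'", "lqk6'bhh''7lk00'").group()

"'bhh'"

Unlike `match`, `search` isn't anchored — it looks for the pattern anywhere in the string.
The match spans [4:9] → "'bhh'".
Captured: group 1 = 'bhh'.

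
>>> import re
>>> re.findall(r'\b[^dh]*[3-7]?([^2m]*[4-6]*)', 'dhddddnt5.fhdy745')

['dhddddnt5.fhdy745', '']

Pattern: a word boundary (`\b`, zero-width); then zero or more of any character except [dh], then optionally a character in [3-7]; then zero or more of any character except [2m], then zero or more of a character in [4-6] (captured).
Walking the string: at [0:17] match 'dhddddnt5.fhdy745', group 1 = 'dhddddnt5.fhdy745'; at [17:17] match '', group 1 = ''.
With a single group, `findall` returns only what that group captured — 2 items.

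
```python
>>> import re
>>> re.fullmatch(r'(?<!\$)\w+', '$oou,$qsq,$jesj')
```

None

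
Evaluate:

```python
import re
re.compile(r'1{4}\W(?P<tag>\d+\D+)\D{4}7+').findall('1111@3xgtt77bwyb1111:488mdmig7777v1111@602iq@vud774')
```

['488m', '602iq']

This matches exactly 4 of a literal '1', then a non-word character; then one or more of a digit, then one or more of a non-digit (captured as 'tag'); then exactly 4 of a non-digit, then one or more of the literal '7'.
Matches: at [16:33] match '1111:488mdmig7777', group 1 = '488m'; at [34:50] match '1111@602iq@vud77', group 1 = '602iq'.
Because there's exactly one group, `findall` drops the full match and keeps group 1 from each hit.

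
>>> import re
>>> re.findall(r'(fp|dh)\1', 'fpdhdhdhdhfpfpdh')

['dh', 'dh', 'fp']

After group 1 captures some text, `\1` only succeeds where that same text appears again.
With a single group, `findall` returns only what that group captured — 3 items.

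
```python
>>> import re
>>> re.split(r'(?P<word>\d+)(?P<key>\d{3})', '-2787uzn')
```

Pattern: one or more of a digit (captured as 'word'); then exactly 3 of a digit (captured as 'key').
Matches to split on: at [1:5] → '2787'.
The group in the pattern means `split` returns the separators' captures alongside the pieces.

['-', '2', '787', 'uzn']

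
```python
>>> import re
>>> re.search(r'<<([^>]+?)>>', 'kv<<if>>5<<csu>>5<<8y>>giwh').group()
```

Unlike `match`, `search` isn't anchored — it looks for the pattern anywhere in the string.
The match spans [2:8] → '<<if>>'.
Captured: group 1 = 'if'.

'<<if>>'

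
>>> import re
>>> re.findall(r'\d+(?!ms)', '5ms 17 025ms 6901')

`(?!…)`/`(?<!…)` only lets a position through if the neighbouring text does NOT match; no characters are consumed.
`findall` yields the raw match text (3 of them) because the pattern has no groups.

['17', '02', '6901']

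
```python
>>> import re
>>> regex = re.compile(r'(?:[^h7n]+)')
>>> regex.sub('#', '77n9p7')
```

The pattern matches one or more of any character except [h7n] (non-capturing group).
Each match is replaced by '#'.

'77n#7'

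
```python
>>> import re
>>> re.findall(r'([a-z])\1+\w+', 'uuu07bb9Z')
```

`\1` is not a pattern — it's the concrete string captured by group 1, re-applied verbatim.
Scanning left to right: at [0:9] match 'uuu07bb9Z', group 1 = 'u'.
With a single group, `findall` returns only what that group captured — 1 item.

['u']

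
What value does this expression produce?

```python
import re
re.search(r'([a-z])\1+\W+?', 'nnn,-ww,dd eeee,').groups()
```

The match spans [0:4] → 'nnn,'.
Captured: group 1 = 'n'.

('n',)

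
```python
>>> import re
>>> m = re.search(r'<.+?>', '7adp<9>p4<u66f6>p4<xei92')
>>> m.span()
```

(4, 7)

`re.search` tries every starting position until one works.
The match spans [4:7] → '<9>'.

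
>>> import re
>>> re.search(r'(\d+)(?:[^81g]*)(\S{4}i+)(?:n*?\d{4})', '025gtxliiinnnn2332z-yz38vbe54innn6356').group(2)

'gtxliii'

The pattern matches one or more of a digit (captured); then zero or more of any character except [81g] (non-capturing group); then exactly 4 of a non-whitespace character, then one or more of the literal 'i' (captured); then zero or more of a literal 'n' (lazy), then exactly 4 of a digit (non-capturing group).
`re.search` scans for the first position where the pattern succeeds.
The match spans [0:18] → '025gtxliiinnnn2332'.
Captured: group 1 = '025', group 2 = 'gtxliii'.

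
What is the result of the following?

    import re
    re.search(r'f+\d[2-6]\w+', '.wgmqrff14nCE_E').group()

'ff14nCE_E'

This matches one or more of a literal 'f'; then a digit, then a character in [2-6], then one or more of a word character.
The match spans [6:15] → 'ff14nCE_E'.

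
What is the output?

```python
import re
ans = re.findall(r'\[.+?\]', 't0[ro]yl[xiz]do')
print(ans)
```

['[ro]', '[xiz]']

Scanning left to right: at [2:6] → '[ro]'; at [8:13] → '[xiz]'.
With no groups in the pattern, `findall` gives back each whole match — 2 here.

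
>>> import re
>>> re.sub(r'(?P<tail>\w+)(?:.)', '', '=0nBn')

This matches one or more of a word character (captured as 'tail'); then any character (non-capturing group).
Matches: at [1:5] → '0nBn'.
Every occurrence is swapped for ''.

'='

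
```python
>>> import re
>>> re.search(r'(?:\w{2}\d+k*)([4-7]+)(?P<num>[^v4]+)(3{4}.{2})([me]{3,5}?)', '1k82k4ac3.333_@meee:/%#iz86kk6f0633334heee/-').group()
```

Pattern: exactly 2 of a word character, then one or more of a digit, then zero or more of the literal 'k' (non-capturing group); then one or more of a character in [4-7] (captured); then one or more of any character except [v4] (captured as 'num'); then exactly 4 of a literal '3', then exactly 2 of any character (captured); then 3 to 5 of one of [me] (lazy) (captured).
Unlike `match`, `search` isn't anchored — it looks for the pattern anywhere in the string.
The match spans [0:42] → '1k82k4ac3.333_@meee:/%#iz86kk6f0633334heee'.
Captured: group 1 = '4', group 2 = 'ac3.333_@meee:/%#iz86kk6f06', group 3 = '33334h', group 4 = 'eee'.

'1k82k4ac3.333_@meee:/%#iz86kk6f0633334heee'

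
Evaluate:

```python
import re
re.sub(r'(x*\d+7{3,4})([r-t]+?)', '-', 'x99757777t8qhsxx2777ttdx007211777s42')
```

This matches zero or more of a literal 'x', then one or more of a digit, then 3 to 4 of the literal '7' (captured); then one or more of a character in [r-t] (lazy) (captured).
A non-greedy quantifier consumes as few characters as it can — just enough that the remainder of the pattern still matches from where it stops; whatever follows it matches normally.
Matches: at [0:10] → 'x99757777t'; at [14:21] → 'xx2777t'; at [23:34] → 'x007211777s'.
Every occurrence is swapped for '-'.

'-8qhs-td-42'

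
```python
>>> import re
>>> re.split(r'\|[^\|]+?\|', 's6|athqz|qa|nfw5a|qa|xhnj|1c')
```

['s6', 'qa', 'qa', '1c']

Each match becomes a cut point; 4 segments remain.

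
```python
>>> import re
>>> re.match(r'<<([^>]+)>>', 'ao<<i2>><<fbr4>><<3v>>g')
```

None

With `match`, the pattern is implicitly anchored at the beginning.
Here the pattern fails at index 0, so the call returns None.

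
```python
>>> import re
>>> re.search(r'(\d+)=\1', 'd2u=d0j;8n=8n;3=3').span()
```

`\1` has to match the exact text group 1 already captured.
`search` walks the string left to right and returns the first match it finds.
The match spans [14:17] → '3=3'.
Captured: group 1 = '3'.

(14, 17)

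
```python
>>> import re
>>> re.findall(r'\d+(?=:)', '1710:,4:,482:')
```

['1710', '4', '482']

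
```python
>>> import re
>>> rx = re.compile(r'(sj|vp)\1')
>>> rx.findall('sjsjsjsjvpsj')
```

A backreference is literal: `\1` must see the identical characters the first group matched.
Matches: at [0:4] match 'sjsj', group 1 = 'sj'; at [4:8] match 'sjsj', group 1 = 'sj'.
With a single group, `findall` returns only what that group captured — 2 items.

['sj', 'sj']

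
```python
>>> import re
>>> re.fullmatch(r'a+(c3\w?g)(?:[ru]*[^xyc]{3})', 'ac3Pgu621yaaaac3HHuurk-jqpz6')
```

None

For `fullmatch`, every character of the input must be accounted for by the pattern.
Here there's no way to consume every character, so the call returns None.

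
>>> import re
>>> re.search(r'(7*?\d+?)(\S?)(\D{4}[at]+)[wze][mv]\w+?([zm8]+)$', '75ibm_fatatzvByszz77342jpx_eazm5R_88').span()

Pattern: zero or more of the literal '7' (lazy), then one or more of a digit (lazy) (captured); then optionally a non-whitespace character (captured); then exactly 4 of a non-digit, then one or more of one of [at] (captured); then one of [wze], then one of [mv], then one or more of a word character (lazy); then one or more of one of [zm8] (captured); then anchored at the end.
`re.search` scans for the first position where the pattern succeeds.
The match spans [0:36] → '75ibm_fatatzvByszz77342jpx_eazm5R_88'.
Captured: group 1 = '75', group 2 = 'i', group 3 = 'bm_fatat', group 4 = '88'.

(0, 36)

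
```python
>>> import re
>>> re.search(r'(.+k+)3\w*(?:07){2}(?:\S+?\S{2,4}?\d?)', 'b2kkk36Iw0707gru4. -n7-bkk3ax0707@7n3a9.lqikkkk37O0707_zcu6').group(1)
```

The match spans [0:57] → 'b2kkk36Iw0707gru4. -n7-bkk3ax0707@7n3a9.lqikkkk37O0707_zc'.
Captured: group 1 = 'b2kkk36Iw0707gru4. -n7-bkk3ax0707@7n3a9.lqikkkk'.

'b2kkk36Iw0707gru4. -n7-bkk3ax0707@7n3a9.lqikkkk'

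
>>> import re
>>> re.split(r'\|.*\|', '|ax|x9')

The string is cut at each match, leaving 2 pieces.

['', 'x9']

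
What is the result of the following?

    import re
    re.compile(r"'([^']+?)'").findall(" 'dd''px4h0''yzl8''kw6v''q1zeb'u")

Walking the string: at [1:5] match "'dd'", group 1 = 'dd'; at [5:12] match "'px4h0'", group 1 = 'px4h0'; at [12:18] match "'yzl8'", group 1 = 'yzl8'; at [18:24] match "'kw6v'", group 1 = 'kw6v'; at [24:31] match "'q1zeb'", group 1 = 'q1zeb'.
Because there's exactly one group, `findall` drops the full match and keeps group 1 from each hit.

['dd', 'px4h0', 'yzl8', 'kw6v', 'q1zeb']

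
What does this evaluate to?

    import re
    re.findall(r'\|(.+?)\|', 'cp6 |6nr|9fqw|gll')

['6nr']

Matches: at [4:9] match '|6nr|', group 1 = '6nr'.
With a single group, `findall` returns only what that group captured — 1 item.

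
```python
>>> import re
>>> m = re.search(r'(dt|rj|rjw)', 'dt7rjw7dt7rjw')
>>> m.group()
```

'dt'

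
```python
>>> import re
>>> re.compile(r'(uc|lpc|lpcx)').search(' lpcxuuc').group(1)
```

The match spans [1:4] → 'lpc'.
Captured: group 1 = 'lpc'.

'lpc'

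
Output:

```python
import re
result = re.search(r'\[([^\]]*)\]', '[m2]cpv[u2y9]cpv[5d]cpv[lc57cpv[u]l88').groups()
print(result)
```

('m2',)

`re.search` tries every starting position until one works.
The match spans [0:4] → '[m2]'.
Captured: group 1 = 'm2'.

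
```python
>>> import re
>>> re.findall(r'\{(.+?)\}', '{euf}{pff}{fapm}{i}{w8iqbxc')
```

['euf', 'pff', 'fapm', 'i']

A non-greedy quantifier consumes as few characters as it can — just enough that the remainder of the pattern still matches from where it stops; whatever follows it matches normally.
`findall` collects group 1 from each match (4 total).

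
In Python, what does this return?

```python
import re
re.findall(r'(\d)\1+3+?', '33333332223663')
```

`\1` has to match the exact text group 1 already captured.
Because there's exactly one group, `findall` drops the full match and keeps group 1 from each hit.

['3', '2', '6']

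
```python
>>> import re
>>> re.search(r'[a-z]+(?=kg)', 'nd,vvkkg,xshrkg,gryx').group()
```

'vvk'

The `(?=…)`/`(?<=…)` assertion just peeks at neighbouring text; it doesn't advance the match position.
The match spans [3:6] → 'vvk'.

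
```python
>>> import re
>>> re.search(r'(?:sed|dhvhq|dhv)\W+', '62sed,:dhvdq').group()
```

'sed,:'

The match spans [2:7] → 'sed,:'.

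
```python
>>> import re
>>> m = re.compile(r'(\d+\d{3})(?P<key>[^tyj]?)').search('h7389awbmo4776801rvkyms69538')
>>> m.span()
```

(1, 6)

The match spans [1:6] → '7389a'.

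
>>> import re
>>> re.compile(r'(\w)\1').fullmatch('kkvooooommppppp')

`\1` is not a pattern — it's the concrete string captured by group 1, re-applied verbatim.
`fullmatch` succeeds only if the pattern covers the string from start to end.
Here the string isn't matched end-to-end, so the call returns None.

None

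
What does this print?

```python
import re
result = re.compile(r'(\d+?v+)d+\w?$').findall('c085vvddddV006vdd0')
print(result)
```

['006v']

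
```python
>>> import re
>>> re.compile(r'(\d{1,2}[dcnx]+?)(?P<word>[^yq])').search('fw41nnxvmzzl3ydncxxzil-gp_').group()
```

'41nn'

The match spans [2:6] → '41nn'.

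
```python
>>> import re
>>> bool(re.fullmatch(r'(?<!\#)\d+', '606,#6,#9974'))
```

False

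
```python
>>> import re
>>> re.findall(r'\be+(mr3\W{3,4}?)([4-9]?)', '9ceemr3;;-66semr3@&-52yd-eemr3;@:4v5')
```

Pattern: a word boundary (`\b`, zero-width); then one or more of a literal 'e'; then the literal 'mr3', then 3 to 4 of a non-word character (lazy) (captured); then optionally a character in [4-9] (captured).
Matches: at [25:34] match 'eemr3;@:4', groups = ('mr3;@:', '4').
2 groups means the one result is a tuple of 2 captured strings — 1 here.

[('mr3;@:', '4')]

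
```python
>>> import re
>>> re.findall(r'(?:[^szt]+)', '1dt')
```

['1d']

Since nothing is captured, `findall` lists the 1 matched substring directly.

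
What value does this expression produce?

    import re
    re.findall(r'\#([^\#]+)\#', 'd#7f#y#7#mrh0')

['7f', '7']

Scanning left to right: at [1:5] match '#7f#', group 1 = '7f'; at [6:9] match '#7#', group 1 = '7'.
With a single group, `findall` returns only what that group captured — 2 items.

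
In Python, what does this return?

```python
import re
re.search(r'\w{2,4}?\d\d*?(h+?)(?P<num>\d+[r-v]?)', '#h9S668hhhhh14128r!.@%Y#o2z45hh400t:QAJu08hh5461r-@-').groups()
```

This matches 2 to 4 of a word character (lazy), then a digit, then zero or more of a digit (lazy); then one or more of a literal 'h' (lazy) (captured); then one or more of a digit, then optionally a character in [r-v] (captured as 'num').
Unlike `match`, `search` isn't anchored — it looks for the pattern anywhere in the string.
The match spans [1:18] → 'h9S668hhhhh14128r'.
Captured: group 1 = 'hhhhh', group 2 = '14128r'.

('hhhhh', '14128r')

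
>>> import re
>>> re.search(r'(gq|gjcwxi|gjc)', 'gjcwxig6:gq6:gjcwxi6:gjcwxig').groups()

('gjcwxi',)

The match spans [0:6] → 'gjcwxi'.
Captured: group 1 = 'gjcwxi'.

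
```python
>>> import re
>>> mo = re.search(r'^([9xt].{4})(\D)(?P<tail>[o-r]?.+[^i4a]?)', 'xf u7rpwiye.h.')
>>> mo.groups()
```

('xf u7', 'r', 'pwiye.h.')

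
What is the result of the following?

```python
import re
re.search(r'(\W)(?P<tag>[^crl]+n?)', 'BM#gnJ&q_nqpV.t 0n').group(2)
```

'gnJ&q_nqpV.t 0n'

The pattern matches a non-word character (captured); then one or more of any character except [crl], then optionally the literal 'n' (captured as 'tag').
`re.search` scans for the first position where the pattern succeeds.
The match spans [2:18] → '#gnJ&q_nqpV.t 0n'.
Captured: group 1 = '#', group 2 = 'gnJ&q_nqpV.t 0n'.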